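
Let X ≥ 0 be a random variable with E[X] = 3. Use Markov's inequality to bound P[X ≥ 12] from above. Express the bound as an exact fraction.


μ = E[X] = 3, a = 12.
Markov: P[X ≥ 12] ≤ μ/a = (3)/12 = 1/4.
Numerically: ≈ 0.250.
(Since a = 12 > μ = 3.000, the bound 1/4 is < 1 and informative.)

P[X ≥ 12] ≤ 1/4 ≈ 0.250.


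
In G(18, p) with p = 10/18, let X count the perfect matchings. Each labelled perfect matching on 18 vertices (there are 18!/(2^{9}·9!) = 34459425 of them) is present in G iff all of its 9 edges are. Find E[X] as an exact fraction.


K_18 has 18!/(2^{9}·9!) = 34459425 labelled perfect matchings.
For each such perfect matching H, let X_H = 1 if all 9 edges of H are present in G. Then P[X_H = 1] = p^{9} = (5/9)^{9} = 1953125/387420489.
By linearity of expectation: E[X] = Σ_H E[X_H] = 34459425 · p^{9} = 34459425 · 1953125/387420489 = 830908203125/4782969.
Numerically: E[X] ≈ 1.74e+05.

E[X] = 34459425 · (5/9)^{9} = 830908203125/4782969 ≈ 1.74e+05.


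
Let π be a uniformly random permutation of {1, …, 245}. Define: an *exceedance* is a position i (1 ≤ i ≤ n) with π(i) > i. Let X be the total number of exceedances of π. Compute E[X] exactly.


Write X = Σ_{i=1}^{245} X_i, where X_i = 1_{π(i) > i}.
For each fixed i, π(i) is uniform over {1, …, 245} (marginal of a uniform permutation), so P[π(i) > i] = (n − i)/n. Summing: Σ_{i=1}^{245} (n − i)/n = (0 + 1 + … + 244)/245 = 245(245 − 1)/(2·245) = (245 − 1)/2.
Hence E[X] = Σ_{i=1}^{245} (245 − i)/245 = 122 ≈ 122.000.

E[X] = 122 = 122.000.


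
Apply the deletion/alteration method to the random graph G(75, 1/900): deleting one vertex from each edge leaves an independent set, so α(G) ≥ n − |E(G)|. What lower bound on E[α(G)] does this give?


E[|E(G)|] = C(75, 2)·p = 2775 · (1/900) = 37/12.
E[α(G)] ≥ n − E[|E(G)|] = 75 − 37/12 = 863/12.
Numerically: ≈ 71.917.
(This is only a lower bound; the true E[α(G)] may be larger.)

E[α(G)] ≥ 863/12 ≈ 71.917.


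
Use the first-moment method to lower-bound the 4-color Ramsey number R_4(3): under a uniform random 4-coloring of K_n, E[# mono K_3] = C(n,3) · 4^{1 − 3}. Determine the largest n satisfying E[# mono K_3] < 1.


We need C(n, 3) · 4^{1 − 3} < 1, i.e. C(n, 3) < 4^{3 − 1} = 16.
Check values of n near the boundary:
  n = 4: C(4, 3) = 4; 4 < 16? YES
  n = 5: C(5, 3) = 10; 10 < 16? YES
  n = 6: C(6, 3) = 20; 20 < 16? NO
The largest n with C(n, 3) < 16 is n = 5 (where E[X] = 5/8 ≈ 0.62500). Hence R_4(3) > 5, i.e. R_4(3) ≥ 6.

Largest n = 5; hence R_4(3) > 5.


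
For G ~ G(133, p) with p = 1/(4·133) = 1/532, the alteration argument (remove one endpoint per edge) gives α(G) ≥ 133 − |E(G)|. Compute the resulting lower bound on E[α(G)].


E[|E(G)|] = C(133, 2)·p = 8778 · (1/532) = 33/2.
E[α(G)] ≥ n − E[|E(G)|] = 133 − 33/2 = 233/2.
Numerically: ≈ 116.50000.
(This is only a lower bound; the true E[α(G)] may be larger.)

E[α(G)] ≥ 233/2 ≈ 116.50000.


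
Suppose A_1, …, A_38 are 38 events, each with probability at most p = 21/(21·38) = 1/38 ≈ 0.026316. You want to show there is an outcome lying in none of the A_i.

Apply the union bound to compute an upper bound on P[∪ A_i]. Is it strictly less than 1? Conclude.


Union bound: P[∪_{i=1}^{38} A_i] ≤ Σ_i P[A_i] ≤ 38·p = 38·(1/38) = 1.
Numerically: 1 ≈ 1.000000.
Is 1 < 1? NO.
Since the bound 1 is ≥ 1, the union bound is uninformative here; it does NOT by itself certify existence.

38·p = 1 ≈ 1.000000; existence NOT certified by the union bound.


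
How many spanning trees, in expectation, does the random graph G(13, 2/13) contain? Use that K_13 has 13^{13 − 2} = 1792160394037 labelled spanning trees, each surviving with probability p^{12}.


K_13 has 13^{13 − 2} = 1792160394037 labelled spanning trees.
For each such spanning tree H, let X_H = 1 if all 12 edges of H are present in G. Then P[X_H = 1] = p^{12} = (2/13)^{12} = 4096/23298085122481.
By linearity: E[X] = Σ_H E[X_H] = 1792160394037 · p^{12} = 1792160394037 · 4096/23298085122481 = 4096/13.
Numerically: E[X] ≈ 315.08.

E[X] = 1792160394037 · (2/13)^{12} = 4096/13 ≈ 315.08.


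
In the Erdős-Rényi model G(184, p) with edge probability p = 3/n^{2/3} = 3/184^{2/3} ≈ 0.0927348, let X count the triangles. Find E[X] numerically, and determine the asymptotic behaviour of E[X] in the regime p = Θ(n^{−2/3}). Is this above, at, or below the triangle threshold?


Number of potential triangles: C(184, 3) = 1021384.
Each occurs with probability p³ ≈ (0.0927348)³ ≈ 7.97495274e-04.
By linearity: E[X] = C(184, 3)·p³ ≈ 1021384 · 7.97495274e-04 ≈ 814.548913.
Since α = 2/3 < 1, p = c/n^{2/3} ≫ 1/n is above the triangle threshold p ~ 1/n. Asymptotically E[X] ~ (c³/6)·n^{3(1−α)} = (3³/6)·n^{1} → ∞; triangles are abundant w.h.p.

E[X] ≈ 814.548913; in regime p = Θ(1/n^{2/3}) E[X] diverges (above the triangle threshold p ~ 1/n).


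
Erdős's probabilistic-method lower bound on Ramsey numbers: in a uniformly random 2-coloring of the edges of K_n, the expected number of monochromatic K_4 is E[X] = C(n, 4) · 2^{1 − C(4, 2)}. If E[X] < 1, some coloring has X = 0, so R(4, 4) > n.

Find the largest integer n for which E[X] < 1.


We need C(n, 4) · 2^{1 − 6} < 1, i.e. C(n, 4) < 2^{6 − 1} = 32.
Check values of n near the boundary:
  n = 4: C(4, 4) = 1; 1 < 32? YES
  n = 5: C(5, 4) = 5; 5 < 32? YES
  n = 6: C(6, 4) = 15; 15 < 32? YES
  n = 7: C(7, 4) = 35; 35 < 32? NO
The largest n with C(n, 4) < 32 is n = 6 (where E[X] = 15/32 ≈ 0.469). Hence R(4, 4) > 6, i.e. R(4, 4) ≥ 7.

Largest n = 6; hence R(4, 4) > 6.


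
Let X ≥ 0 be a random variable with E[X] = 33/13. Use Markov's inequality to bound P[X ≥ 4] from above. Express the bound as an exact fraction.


μ = E[X] = 33/13, a = 4.
Markov: P[X ≥ 4] ≤ μ/a = (33/13)/4 = 33/52.
Numerically: ≈ 0.635.
(Since a = 4 > μ = 2.538, the bound 33/52 is < 1 and informative.)

P[X ≥ 4] ≤ 33/52 ≈ 0.635.


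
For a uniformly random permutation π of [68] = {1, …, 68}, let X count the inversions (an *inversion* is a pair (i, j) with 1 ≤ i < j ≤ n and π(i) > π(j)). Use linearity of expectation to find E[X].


Write X = Σ X_I over the C(68, 2) = 2278 pairs i < j, with X_I the indicator of one inversion.
There are 2278 indicators.
For each fixed pair i < j, the values π(i) and π(j) are two distinct elements of {1, …, 68} in uniformly random order; by symmetry P[π(i) > π(j)] = 1/2.
By linearity: E[X] = 2278 · (1/2) = C(68, 2) · (1/2) = 2278/2 = 1139 ≈ 1139.00000.

E[X] = 1139 = 1139.00000.


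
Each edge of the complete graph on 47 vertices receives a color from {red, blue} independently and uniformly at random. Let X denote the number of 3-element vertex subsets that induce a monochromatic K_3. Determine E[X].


Let X = Σ_S X_S over the C(47, 3) = 16215 subsets S of size 3, where X_S = 1 if the K_3 on S is monochromatic.
For a fixed S, the K_3 on S has C(3, 2) = 3 edges. P[all 3 edges red] = (1/2)^3, and likewise for blue, so P[monochromatic] = 2·(1/2)^3 = 2^{1 − 3} = 1/4.
Summing: E[X] = C(47, 3) · 2^{1 − 3} = 16215 · 1/4 = 16215/4.
Numerically: E[X] ≈ 4053.75000.

E[X] = C(47,3)·2^(1−C(3,2)) = 16215/4 ≈ 4053.75000.


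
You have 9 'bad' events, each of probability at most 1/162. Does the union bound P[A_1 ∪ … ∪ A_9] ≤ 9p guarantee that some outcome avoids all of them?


Union bound: P[∪_{i=1}^{9} A_i] ≤ Σ_i P[A_i] ≤ 9·p = 9·(1/162) = 1/18.
Numerically: 1/18 ≈ 0.05556.
Is 1/18 < 1? YES.
Since P[∪ A_i] ≤ 1/18 < 1, the complement has P[∩ A_i^c] ≥ 1 − 1/18 = 17/18 > 0, so some outcome avoids every A_i.

9·p = 1/18 ≈ 0.05556; existence CERTIFIED by the union bound.


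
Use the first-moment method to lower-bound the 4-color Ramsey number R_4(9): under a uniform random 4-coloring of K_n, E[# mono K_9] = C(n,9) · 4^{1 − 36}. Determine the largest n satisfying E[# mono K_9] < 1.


We need C(n, 9) · 4^{1 − 36} < 1, i.e. C(n, 9) < 4^{36 − 1} = 1180591620717411303424.
Check values of n near the boundary:
  n = 909: C(909, 9) = 1122169012923711463931; 1122169012923711463931 < 1180591620717411303424? YES
  n = 910: C(910, 9) = 1133378248346922788210; 1133378248346922788210 < 1180591620717411303424? YES
  n = 911: C(911, 9) = 1144686900492291197405; 1144686900492291197405 < 1180591620717411303424? YES
  n = 912: C(912, 9) = 1156095740032081475120; 1156095740032081475120 < 1180591620717411303424? YES
  n = 913: C(913, 9) = 1167605542753639808390; 1167605542753639808390 < 1180591620717411303424? YES
  n = 914: C(914, 9) = 1179217089587653905932; 1179217089587653905932 < 1180591620717411303424? YES
  n = 915: C(915, 9) = 1190931166636537885130; 1190931166636537885130 < 1180591620717411303424? NO
  n = 916: C(916, 9) = 1202748565202942340440; 1202748565202942340440 < 1180591620717411303424? NO
The largest n with C(n, 9) < 1180591620717411303424 is n = 914 (where E[X] = 294804272396913476483/295147905179352825856 ≈ 0.998836). Hence R_4(9) > 914, i.e. R_4(9) ≥ 915.

Largest n = 914; hence R_4(9) > 914.


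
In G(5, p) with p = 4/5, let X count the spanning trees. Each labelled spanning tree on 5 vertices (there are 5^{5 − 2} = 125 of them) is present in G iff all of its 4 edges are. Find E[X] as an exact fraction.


K_5 has 5^{5 − 2} = 125 labelled spanning trees.
For each such spanning tree H, let X_H = 1 if all 4 edges of H are present in G. Then P[X_H = 1] = p^{4} = (4/5)^{4} = 256/625.
By linearity: E[X] = Σ_H E[X_H] = 125 · p^{4} = 125 · 256/625 = 256/5.
Numerically: E[X] ≈ 51.2.

E[X] = 125 · (4/5)^{4} = 256/5 ≈ 51.2.


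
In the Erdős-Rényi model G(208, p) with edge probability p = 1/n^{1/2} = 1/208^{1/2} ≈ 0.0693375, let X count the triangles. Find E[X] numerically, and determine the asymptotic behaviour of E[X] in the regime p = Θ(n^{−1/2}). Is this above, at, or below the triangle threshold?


Number of potential triangles: C(208, 3) = 1478256.
Each occurs with probability p³ ≈ (0.0693375)³ ≈ 3.33353483e-04.
By linearity: E[X] = C(208, 3)·p³ ≈ 1478256 · 3.33353483e-04 ≈ 492.781787.
Since α = 1/2 < 1, p = c/n^{1/2} ≫ 1/n is above the triangle threshold p ~ 1/n. Asymptotically E[X] ~ (c³/6)·n^{3(1−α)} = (1³/6)·n^{1.5} → ∞; triangles are abundant w.h.p.

E[X] ≈ 492.781787; in regime p = Θ(1/n^{1/2}) E[X] diverges (above the triangle threshold p ~ 1/n).


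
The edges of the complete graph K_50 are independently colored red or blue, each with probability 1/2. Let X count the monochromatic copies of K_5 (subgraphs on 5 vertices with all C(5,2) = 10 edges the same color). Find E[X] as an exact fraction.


Let X = Σ_S X_S over the C(50, 5) = 2118760 subsets S of size 5, where X_S = 1 if the K_5 on S is monochromatic.
For a fixed S, the K_5 on S has C(5, 2) = 10 edges. P[all 10 edges red] = (1/2)^10, and likewise for blue, so P[monochromatic] = 2·(1/2)^10 = 2^{1 − 10} = 1/512.
By linearity: E[X] = C(50, 5) · 2^{1 − 10} = 2118760 · 1/512 = 264845/64.
Numerically: E[X] ≈ 4138.203.

E[X] = C(50,5)·2^(1−C(5,2)) = 264845/64 ≈ 4138.203.


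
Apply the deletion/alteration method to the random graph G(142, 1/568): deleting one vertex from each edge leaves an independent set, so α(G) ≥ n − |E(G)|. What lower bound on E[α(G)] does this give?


E[|E(G)|] = C(142, 2)·p = 10011 · (1/568) = 141/8.
E[α(G)] ≥ n − E[|E(G)|] = 142 − 141/8 = 995/8.
Numerically: ≈ 124.375.
(This is only a lower bound; the true E[α(G)] may be larger.)

E[α(G)] ≥ 995/8 ≈ 124.375.


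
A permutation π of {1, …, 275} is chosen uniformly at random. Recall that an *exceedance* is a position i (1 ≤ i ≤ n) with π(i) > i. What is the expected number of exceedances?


Write X = Σ_{i=1}^{275} X_i, where X_i = 1_{π(i) > i}.
For each fixed i, π(i) is uniform over {1, …, 275} (marginal of a uniform permutation), so P[π(i) > i] = (n − i)/n. Summing: Σ_{i=1}^{275} (n − i)/n = (0 + 1 + … + 274)/275 = 275(275 − 1)/(2·275) = (275 − 1)/2.
Hence E[X] = Σ_{i=1}^{275} (275 − i)/275 = 137 ≈ 137.000000.

E[X] = 137 = 137.000000.


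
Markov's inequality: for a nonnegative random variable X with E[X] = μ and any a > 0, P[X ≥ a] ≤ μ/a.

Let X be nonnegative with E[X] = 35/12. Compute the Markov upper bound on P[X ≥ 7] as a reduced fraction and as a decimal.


μ = E[X] = 35/12, a = 7.
Markov: P[X ≥ 7] ≤ μ/a = (35/12)/7 = 5/12.
Numerically: ≈ 0.41667.
(Since a = 7 > μ = 2.91667, the bound 5/12 is < 1 and informative.)

P[X ≥ 7] ≤ 5/12 ≈ 0.41667.


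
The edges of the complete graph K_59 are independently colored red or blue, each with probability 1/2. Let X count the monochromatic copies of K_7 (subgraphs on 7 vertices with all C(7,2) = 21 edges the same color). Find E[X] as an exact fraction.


Let X = Σ_S X_S over the C(59, 7) = 341149446 subsets S of size 7, where X_S = 1 if the K_7 on S is monochromatic.
For a fixed S, the K_7 on S has C(7, 2) = 21 edges. P[all 21 edges red] = (1/2)^21, and likewise for blue, so P[monochromatic] = 2·(1/2)^21 = 2^{1 − 21} = 1/1048576.
Summing: E[X] = C(59, 7) · 2^{1 − 21} = 341149446 · 1/1048576 = 170574723/524288.
Numerically: E[X] ≈ 325.345.

E[X] = C(59,7)·2^(1−C(7,2)) = 170574723/524288 ≈ 325.345.


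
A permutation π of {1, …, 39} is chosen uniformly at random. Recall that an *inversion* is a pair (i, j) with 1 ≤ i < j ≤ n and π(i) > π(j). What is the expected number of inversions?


Write X = Σ X_I over the C(39, 2) = 741 pairs i < j, with X_I the indicator of one inversion.
There are 741 indicators.
For each fixed pair i < j, the values π(i) and π(j) are two distinct elements of {1, …, 39} in uniformly random order; by symmetry P[π(i) > π(j)] = 1/2.
By linearity: E[X] = 741 · (1/2) = C(39, 2) · (1/2) = 741/2 = 741/2 ≈ 370.5000.

E[X] = 741/2 = 370.5000.


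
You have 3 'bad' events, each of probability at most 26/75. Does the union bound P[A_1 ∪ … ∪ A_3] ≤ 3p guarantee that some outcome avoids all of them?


Union bound: P[∪_{i=1}^{3} A_i] ≤ Σ_i P[A_i] ≤ 3·p = 3·(26/75) = 26/25.
Numerically: 26/25 ≈ 1.040000.
Is 26/25 < 1? NO.
Since the bound 26/25 is ≥ 1, the union bound is uninformative here; it does NOT by itself certify existence.

3·p = 26/25 ≈ 1.040000; existence NOT certified by the union bound.


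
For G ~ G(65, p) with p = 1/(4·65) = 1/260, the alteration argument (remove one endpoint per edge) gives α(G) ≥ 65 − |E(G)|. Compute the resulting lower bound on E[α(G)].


E[|E(G)|] = C(65, 2)·p = 2080 · (1/260) = 8.
E[α(G)] ≥ n − E[|E(G)|] = 65 − 8 = 57.
Numerically: ≈ 57.00000.
(This is only a lower bound; the true E[α(G)] may be larger.)

E[α(G)] ≥ 57 ≈ 57.00000.


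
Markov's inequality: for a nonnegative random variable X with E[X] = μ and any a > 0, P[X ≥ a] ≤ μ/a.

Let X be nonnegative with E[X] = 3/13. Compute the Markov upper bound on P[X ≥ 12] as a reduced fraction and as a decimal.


μ = E[X] = 3/13, a = 12.
Markov: P[X ≥ 12] ≤ μ/a = (3/13)/12 = 1/52.
Numerically: ≈ 0.0192.
(Since a = 12 > μ = 0.2308, the bound 1/52 is < 1 and informative.)

P[X ≥ 12] ≤ 1/52 ≈ 0.0192.


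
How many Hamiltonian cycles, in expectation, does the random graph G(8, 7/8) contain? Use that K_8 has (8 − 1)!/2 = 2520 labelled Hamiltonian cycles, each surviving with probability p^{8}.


K_8 has (8 − 1)!/2 = 2520 labelled Hamiltonian cycles.
For each such Hamiltonian cycle H, let X_H = 1 if all 8 edges of H are present in G. Then P[X_H = 1] = p^{8} = (7/8)^{8} = 5764801/16777216.
By linearity: E[X] = Σ_H E[X_H] = 2520 · p^{8} = 2520 · 5764801/16777216 = 1815912315/2097152.
Numerically: E[X] ≈ 865.894.

E[X] = 2520 · (7/8)^{8} = 1815912315/2097152 ≈ 865.894.


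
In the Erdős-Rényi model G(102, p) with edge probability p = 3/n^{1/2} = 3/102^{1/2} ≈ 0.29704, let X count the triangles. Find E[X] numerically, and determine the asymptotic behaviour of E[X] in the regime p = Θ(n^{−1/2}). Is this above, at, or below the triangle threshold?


Number of potential triangles: C(102, 3) = 171700.
Each occurs with probability p³ ≈ (0.29704)³ ≈ 2.6209788e-02.
By linearity: E[X] = C(102, 3)·p³ ≈ 171700 · 2.6209788e-02 ≈ 4500.22058.
Since α = 1/2 < 1, p = c/n^{1/2} ≫ 1/n is above the triangle threshold p ~ 1/n. Asymptotically E[X] ~ (c³/6)·n^{3(1−α)} = (3³/6)·n^{1.5} → ∞; triangles are abundant w.h.p.

E[X] ≈ 4500.22058; in regime p = Θ(1/n^{1/2}) E[X] diverges (above the triangle threshold p ~ 1/n).


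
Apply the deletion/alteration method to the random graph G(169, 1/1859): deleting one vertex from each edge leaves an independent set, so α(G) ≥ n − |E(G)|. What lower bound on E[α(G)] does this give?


E[|E(G)|] = C(169, 2)·p = 14196 · (1/1859) = 84/11.
E[α(G)] ≥ n − E[|E(G)|] = 169 − 84/11 = 1775/11.
Numerically: ≈ 161.36364.
(This is only a lower bound; the true E[α(G)] may be larger.)

E[α(G)] ≥ 1775/11 ≈ 161.36364.


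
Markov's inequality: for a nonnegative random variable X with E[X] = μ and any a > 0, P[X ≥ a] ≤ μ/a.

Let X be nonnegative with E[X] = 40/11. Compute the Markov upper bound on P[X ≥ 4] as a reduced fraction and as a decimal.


μ = E[X] = 40/11, a = 4.
Markov: P[X ≥ 4] ≤ μ/a = (40/11)/4 = 10/11.
Numerically: ≈ 0.9091.
(Since a = 4 > μ = 3.6364, the bound 10/11 is < 1 and informative.)

P[X ≥ 4] ≤ 10/11 ≈ 0.9091.


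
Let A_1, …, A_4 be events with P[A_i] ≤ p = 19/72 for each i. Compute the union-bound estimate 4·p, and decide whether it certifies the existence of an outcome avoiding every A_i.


Union bound: P[∪_{i=1}^{4} A_i] ≤ Σ_i P[A_i] ≤ 4·p = 4·(19/72) = 19/18.
Numerically: 19/18 ≈ 1.0556.
Is 19/18 < 1? NO.
Since the bound 19/18 is ≥ 1, the union bound is uninformative here; it does NOT by itself certify existence.

4·p = 19/18 ≈ 1.0556; existence NOT certified by the union bound.


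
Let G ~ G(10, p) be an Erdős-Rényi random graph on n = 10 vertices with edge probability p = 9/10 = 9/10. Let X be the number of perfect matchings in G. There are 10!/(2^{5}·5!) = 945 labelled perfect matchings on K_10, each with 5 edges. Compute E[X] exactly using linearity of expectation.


K_10 has 10!/(2^{5}·5!) = 945 labelled perfect matchings.
For each such perfect matching H, let X_H = 1 if all 5 edges of H are present in G. Then P[X_H = 1] = p^{5} = (9/10)^{5} = 59049/100000.
By linearity: E[X] = Σ_H E[X_H] = 945 · p^{5} = 945 · 59049/100000 = 11160261/20000.
Numerically: E[X] ≈ 558.

E[X] = 945 · (9/10)^{5} = 11160261/20000 ≈ 558.


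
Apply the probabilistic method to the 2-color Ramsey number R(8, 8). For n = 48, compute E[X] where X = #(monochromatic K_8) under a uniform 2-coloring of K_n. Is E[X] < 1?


E[X] = C(48, 8) · 2^{1 − 28} = 377348994 · 2^{−27} = 377348994/134217728.
As a reduced fraction: E[X] = 188674497/67108864 ≈ 2.811.
Is E[X] < 1? NO.
Since E[X] ≥ 1, the first-moment bound is inconclusive at n = 48; it does NOT by itself certify R(8, 8) > 48.

E[X] = 188674497/67108864 ≈ 2.811; E[X] ≥ 1; first-moment method inconclusive here.


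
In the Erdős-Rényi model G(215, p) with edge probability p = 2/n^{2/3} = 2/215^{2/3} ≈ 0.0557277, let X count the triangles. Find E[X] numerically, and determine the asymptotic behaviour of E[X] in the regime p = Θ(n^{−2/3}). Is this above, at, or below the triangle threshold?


Number of potential triangles: C(215, 3) = 1633355.
Each occurs with probability p³ ≈ (0.0557277)³ ≈ 1.73066522e-04.
By linearity: E[X] = C(215, 3)·p³ ≈ 1633355 · 1.73066522e-04 ≈ 282.679070.
Since α = 2/3 < 1, p = c/n^{2/3} ≫ 1/n is above the triangle threshold p ~ 1/n. Asymptotically E[X] ~ (c³/6)·n^{3(1−α)} = (2³/6)·n^{1} → ∞; triangles are abundant w.h.p.

E[X] ≈ 282.679070; in regime p = Θ(1/n^{2/3}) E[X] diverges (above the triangle threshold p ~ 1/n).


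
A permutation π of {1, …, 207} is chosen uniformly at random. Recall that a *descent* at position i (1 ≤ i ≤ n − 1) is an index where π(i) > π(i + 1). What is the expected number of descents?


Write X = Σ X_I over i = 1, …, 206, with X_I the indicator of one descent.
There are 206 indicators.
For each fixed i, the pair (π(i), π(i+1)) is a uniformly random ordered pair of distinct values from {1, …, 207}; by symmetry P[π(i) > π(i+1)] = 1/2.
By linearity: E[X] = 206 · (1/2) = (207 − 1) · (1/2) = 103 ≈ 103.0000.

E[X] = 103 = 103.0000.


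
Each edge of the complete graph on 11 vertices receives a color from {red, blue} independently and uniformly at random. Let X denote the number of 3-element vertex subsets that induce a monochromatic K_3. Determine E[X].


Let X = Σ_S X_S over the C(11, 3) = 165 subsets S of size 3, where X_S = 1 if the K_3 on S is monochromatic.
For a fixed S, the K_3 on S has C(3, 2) = 3 edges. P[all 3 edges red] = (1/2)^3, and likewise for blue, so P[monochromatic] = 2·(1/2)^3 = 2^{1 − 3} = 1/4.
Summing: E[X] = C(11, 3) · 2^{1 − 3} = 165 · 1/4 = 165/4.
Numerically: E[X] ≈ 41.2500.

E[X] = C(11,3)·2^(1−C(3,2)) = 165/4 ≈ 41.2500.


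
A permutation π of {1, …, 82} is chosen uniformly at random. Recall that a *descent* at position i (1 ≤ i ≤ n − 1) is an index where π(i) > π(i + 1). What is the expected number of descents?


Write X = Σ X_I over i = 1, …, 81, with X_I the indicator of one descent.
There are 81 indicators.
For each fixed i, the pair (π(i), π(i+1)) is a uniformly random ordered pair of distinct values from {1, …, 82}; by symmetry P[π(i) > π(i+1)] = 1/2.
By linearity: E[X] = 81 · (1/2) = (82 − 1) · (1/2) = 81/2 ≈ 40.500000.

E[X] = 81/2 = 40.500000.


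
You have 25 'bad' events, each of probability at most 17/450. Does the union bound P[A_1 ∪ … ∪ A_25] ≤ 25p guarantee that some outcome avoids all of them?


Union bound: P[∪_{i=1}^{25} A_i] ≤ Σ_i P[A_i] ≤ 25·p = 25·(17/450) = 17/18.
Numerically: 17/18 ≈ 0.94444.
Is 17/18 < 1? YES.
Since P[∪ A_i] ≤ 17/18 < 1, the complement has P[∩ A_i^c] ≥ 1 − 17/18 = 1/18 > 0, so some outcome avoids every A_i.

25·p = 17/18 ≈ 0.94444; existence CERTIFIED by the union bound.


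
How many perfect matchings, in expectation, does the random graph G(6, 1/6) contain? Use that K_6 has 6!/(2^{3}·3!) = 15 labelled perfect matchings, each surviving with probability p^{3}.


K_6 has 6!/(2^{3}·3!) = 15 labelled perfect matchings.
For each such perfect matching H, let X_H = 1 if all 3 edges of H are present in G. Then P[X_H = 1] = p^{3} = (1/6)^{3} = 1/216.
Summing the indicators: E[X] = Σ_H E[X_H] = 15 · p^{3} = 15 · 1/216 = 5/72.
Numerically: E[X] ≈ 0.0694444.

E[X] = 15 · (1/6)^{3} = 5/72 ≈ 0.0694444.


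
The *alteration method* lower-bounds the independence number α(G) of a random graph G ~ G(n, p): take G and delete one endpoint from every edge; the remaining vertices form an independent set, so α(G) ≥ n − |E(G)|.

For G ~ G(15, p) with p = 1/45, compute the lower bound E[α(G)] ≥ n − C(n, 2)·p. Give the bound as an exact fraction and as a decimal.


E[|E(G)|] = C(15, 2)·p = 105 · (1/45) = 7/3.
E[α(G)] ≥ n − E[|E(G)|] = 15 − 7/3 = 38/3.
Numerically: ≈ 12.66667.
(This is only a lower bound; the true E[α(G)] may be larger.)

E[α(G)] ≥ 38/3 ≈ 12.66667.


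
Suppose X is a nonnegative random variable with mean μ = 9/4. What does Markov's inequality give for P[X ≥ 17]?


μ = E[X] = 9/4, a = 17.
Markov: P[X ≥ 17] ≤ μ/a = (9/4)/17 = 9/68.
Numerically: ≈ 0.1324.
(Since a = 17 > μ = 2.2500, the bound 9/68 is < 1 and informative.)

P[X ≥ 17] ≤ 9/68 ≈ 0.1324.


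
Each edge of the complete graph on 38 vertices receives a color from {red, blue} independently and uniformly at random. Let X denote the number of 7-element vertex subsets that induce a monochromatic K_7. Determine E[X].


Let X = Σ_S X_S over the C(38, 7) = 12620256 subsets S of size 7, where X_S = 1 if the K_7 on S is monochromatic.
For a fixed S, the K_7 on S has C(7, 2) = 21 edges. P[all 21 edges red] = (1/2)^21, and likewise for blue, so P[monochromatic] = 2·(1/2)^21 = 2^{1 − 21} = 1/1048576.
By linearity: E[X] = C(38, 7) · 2^{1 − 21} = 12620256 · 1/1048576 = 394383/32768.
Numerically: E[X] ≈ 12.036.

E[X] = C(38,7)·2^(1−C(7,2)) = 394383/32768 ≈ 12.036.


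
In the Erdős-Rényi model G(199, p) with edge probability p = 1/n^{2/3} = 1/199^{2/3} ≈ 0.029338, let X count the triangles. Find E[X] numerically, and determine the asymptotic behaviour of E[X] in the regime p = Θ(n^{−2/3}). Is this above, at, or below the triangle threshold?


Number of potential triangles: C(199, 3) = 1293699.
Each occurs with probability p³ ≈ (0.029338)³ ≈ 2.5251888e-05.
By linearity: E[X] = C(199, 3)·p³ ≈ 1293699 · 2.5251888e-05 ≈ 32.66834.
Since α = 2/3 < 1, p = c/n^{2/3} ≫ 1/n is above the triangle threshold p ~ 1/n. Asymptotically E[X] ~ (c³/6)·n^{3(1−α)} = (1³/6)·n^{1} → ∞; triangles are abundant w.h.p.

E[X] ≈ 32.66834; in regime p = Θ(1/n^{2/3}) E[X] diverges (above the triangle threshold p ~ 1/n).


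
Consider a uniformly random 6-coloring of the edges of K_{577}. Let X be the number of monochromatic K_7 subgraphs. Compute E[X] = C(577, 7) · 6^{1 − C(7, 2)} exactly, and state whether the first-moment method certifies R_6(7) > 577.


E[X] = C(577, 7) · 6^{1 − 21} = 4073186129881440 · 6^{−20} = 4073186129881440/3656158440062976.
As a reduced fraction: E[X] = 42429022186265/38084983750656 ≈ 1.1140617.
Is E[X] < 1? NO.
Since E[X] ≥ 1, the first-moment bound is inconclusive at n = 577; it does NOT by itself certify R_6(7) > 577.

E[X] = 42429022186265/38084983750656 ≈ 1.1140617; E[X] ≥ 1; first-moment method inconclusive here.


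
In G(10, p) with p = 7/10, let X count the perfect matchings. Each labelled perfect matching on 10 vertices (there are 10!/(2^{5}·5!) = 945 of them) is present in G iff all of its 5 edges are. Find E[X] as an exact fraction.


K_10 has 10!/(2^{5}·5!) = 945 labelled perfect matchings.
For each such perfect matching H, let X_H = 1 if all 5 edges of H are present in G. Then P[X_H = 1] = p^{5} = (7/10)^{5} = 16807/100000.
By linearity of expectation: E[X] = Σ_H E[X_H] = 945 · p^{5} = 945 · 16807/100000 = 3176523/20000.
Numerically: E[X] ≈ 158.83.

E[X] = 945 · (7/10)^{5} = 3176523/20000 ≈ 158.83.


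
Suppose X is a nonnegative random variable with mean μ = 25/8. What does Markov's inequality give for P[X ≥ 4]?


μ = E[X] = 25/8, a = 4.
Markov: P[X ≥ 4] ≤ μ/a = (25/8)/4 = 25/32.
Numerically: ≈ 0.781.
(Since a = 4 > μ = 3.125, the bound 25/32 is < 1 and informative.)

P[X ≥ 4] ≤ 25/32 ≈ 0.781.


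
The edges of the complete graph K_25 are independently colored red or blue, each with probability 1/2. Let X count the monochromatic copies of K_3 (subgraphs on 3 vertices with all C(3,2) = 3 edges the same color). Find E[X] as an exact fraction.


Let X = Σ_S X_S over the C(25, 3) = 2300 subsets S of size 3, where X_S = 1 if the K_3 on S is monochromatic.
For a fixed S, the K_3 on S has C(3, 2) = 3 edges. P[all 3 edges red] = (1/2)^3, and likewise for blue, so P[monochromatic] = 2·(1/2)^3 = 2^{1 − 3} = 1/4.
By linearity of expectation: E[X] = C(25, 3) · 2^{1 − 3} = 2300 · 1/4 = 575.
Numerically: E[X] ≈ 575.000.

E[X] = C(25,3)·2^(1−C(3,2)) = 575 ≈ 575.000.


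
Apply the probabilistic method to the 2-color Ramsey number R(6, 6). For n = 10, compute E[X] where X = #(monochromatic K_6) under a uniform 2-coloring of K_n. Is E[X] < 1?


E[X] = C(10, 6) · 2^{1 − 15} = 210 · 2^{−14} = 210/16384.
As a reduced fraction: E[X] = 105/8192 ≈ 0.01282.
Is E[X] < 1? YES.
Since E[X] < 1, there exists a 2-coloring of K_{10} with no monochromatic K_6; hence R(6, 6) > 10.

E[X] = 105/8192 ≈ 0.01282; E[X] < 1, so R(6, 6) > 10.


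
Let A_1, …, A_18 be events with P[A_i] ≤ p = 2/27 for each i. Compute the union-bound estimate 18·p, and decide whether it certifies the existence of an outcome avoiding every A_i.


Union bound: P[∪_{i=1}^{18} A_i] ≤ Σ_i P[A_i] ≤ 18·p = 18·(2/27) = 4/3.
Numerically: 4/3 ≈ 1.3333.
Is 4/3 < 1? NO.
Since the bound 4/3 is ≥ 1, the union bound is uninformative here; it does NOT by itself certify existence.

18·p = 4/3 ≈ 1.3333; existence NOT certified by the union bound.


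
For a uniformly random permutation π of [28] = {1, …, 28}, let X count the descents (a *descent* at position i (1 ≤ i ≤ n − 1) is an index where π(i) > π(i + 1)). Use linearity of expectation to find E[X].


Write X = Σ X_I over i = 1, …, 27, with X_I the indicator of one descent.
There are 27 indicators.
For each fixed i, the pair (π(i), π(i+1)) is a uniformly random ordered pair of distinct values from {1, …, 28}; by symmetry P[π(i) > π(i+1)] = 1/2.
By linearity: E[X] = 27 · (1/2) = (28 − 1) · (1/2) = 27/2 ≈ 13.50000.

E[X] = 27/2 = 13.50000.


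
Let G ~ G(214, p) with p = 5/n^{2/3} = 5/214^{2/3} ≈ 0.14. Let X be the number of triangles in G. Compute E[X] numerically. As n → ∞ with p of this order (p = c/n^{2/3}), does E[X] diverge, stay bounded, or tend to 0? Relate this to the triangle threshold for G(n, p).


Number of potential triangles: C(214, 3) = 1610564.
Each occurs with probability p³ ≈ (0.14)³ ≈ 2.72950e-03.
By linearity: E[X] = C(214, 3)·p³ ≈ 1610564 · 2.72950e-03 ≈ 4396.028.
Since α = 2/3 < 1, p = c/n^{2/3} ≫ 1/n is above the triangle threshold p ~ 1/n. Asymptotically E[X] ~ (c³/6)·n^{3(1−α)} = (5³/6)·n^{1} → ∞; triangles are abundant w.h.p.

E[X] ≈ 4396.028; in regime p = Θ(1/n^{2/3}) E[X] diverges (above the triangle threshold p ~ 1/n).


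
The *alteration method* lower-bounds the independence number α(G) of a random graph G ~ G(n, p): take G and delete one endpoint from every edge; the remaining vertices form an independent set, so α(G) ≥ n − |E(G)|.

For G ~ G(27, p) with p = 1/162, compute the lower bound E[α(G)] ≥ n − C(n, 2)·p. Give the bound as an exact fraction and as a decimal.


E[|E(G)|] = C(27, 2)·p = 351 · (1/162) = 13/6.
E[α(G)] ≥ n − E[|E(G)|] = 27 − 13/6 = 149/6.
Numerically: ≈ 24.833.
(This is only a lower bound; the true E[α(G)] may be larger.)

E[α(G)] ≥ 149/6 ≈ 24.833.


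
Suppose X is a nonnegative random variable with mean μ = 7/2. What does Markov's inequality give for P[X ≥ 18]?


μ = E[X] = 7/2, a = 18.
Markov: P[X ≥ 18] ≤ μ/a = (7/2)/18 = 7/36.
Numerically: ≈ 0.1944.
(Since a = 18 > μ = 3.5000, the bound 7/36 is < 1 and informative.)

P[X ≥ 18] ≤ 7/36 ≈ 0.1944.


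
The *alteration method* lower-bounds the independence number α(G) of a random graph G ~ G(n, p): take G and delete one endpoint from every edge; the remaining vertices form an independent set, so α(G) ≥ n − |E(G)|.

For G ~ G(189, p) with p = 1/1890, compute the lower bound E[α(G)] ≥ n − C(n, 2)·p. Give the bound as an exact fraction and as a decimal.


E[|E(G)|] = C(189, 2)·p = 17766 · (1/1890) = 47/5.
E[α(G)] ≥ n − E[|E(G)|] = 189 − 47/5 = 898/5.
Numerically: ≈ 179.60000.
(This is only a lower bound; the true E[α(G)] may be larger.)

E[α(G)] ≥ 898/5 ≈ 179.60000.


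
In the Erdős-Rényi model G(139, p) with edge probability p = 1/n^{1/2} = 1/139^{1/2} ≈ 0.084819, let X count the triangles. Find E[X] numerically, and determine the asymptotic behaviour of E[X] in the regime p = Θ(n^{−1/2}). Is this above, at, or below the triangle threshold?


Number of potential triangles: C(139, 3) = 437989.
Each occurs with probability p³ ≈ (0.084819)³ ≈ 6.1020786e-04.
By linearity: E[X] = C(139, 3)·p³ ≈ 437989 · 6.1020786e-04 ≈ 267.26433.
Since α = 1/2 < 1, p = c/n^{1/2} ≫ 1/n is above the triangle threshold p ~ 1/n. Asymptotically E[X] ~ (c³/6)·n^{3(1−α)} = (1³/6)·n^{1.5} → ∞; triangles are abundant w.h.p.

E[X] ≈ 267.26433; in regime p = Θ(1/n^{1/2}) E[X] diverges (above the triangle threshold p ~ 1/n).


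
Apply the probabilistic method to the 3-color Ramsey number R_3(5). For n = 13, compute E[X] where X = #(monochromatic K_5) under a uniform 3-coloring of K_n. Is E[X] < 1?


E[X] = C(13, 5) · 3^{1 − 10} = 1287 · 3^{−9} = 1287/19683.
As a reduced fraction: E[X] = 143/2187 ≈ 0.06539.
Is E[X] < 1? YES.
Since E[X] < 1, there exists a 3-coloring of K_{13} with no monochromatic K_5; hence R_3(5) > 13.

E[X] = 143/2187 ≈ 0.06539; E[X] < 1, so R_3(5) > 13.


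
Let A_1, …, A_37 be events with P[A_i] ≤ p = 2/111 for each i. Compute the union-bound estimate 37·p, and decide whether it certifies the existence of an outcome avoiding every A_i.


Union bound: P[∪_{i=1}^{37} A_i] ≤ Σ_i P[A_i] ≤ 37·p = 37·(2/111) = 2/3.
Numerically: 2/3 ≈ 0.6666667.
Is 2/3 < 1? YES.
Since P[∪ A_i] ≤ 2/3 < 1, the complement has P[∩ A_i^c] ≥ 1 − 2/3 = 1/3 > 0, so some outcome avoids every A_i.

37·p = 2/3 ≈ 0.6666667; existence CERTIFIED by the union bound.


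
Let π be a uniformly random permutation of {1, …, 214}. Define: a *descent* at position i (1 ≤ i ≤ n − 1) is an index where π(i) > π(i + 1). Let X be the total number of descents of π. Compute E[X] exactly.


Write X = Σ X_I over i = 1, …, 213, with X_I the indicator of one descent.
There are 213 indicators.
For each fixed i, the pair (π(i), π(i+1)) is a uniformly random ordered pair of distinct values from {1, …, 214}; by symmetry P[π(i) > π(i+1)] = 1/2.
By linearity: E[X] = 213 · (1/2) = (214 − 1) · (1/2) = 213/2 ≈ 106.500.

E[X] = 213/2 = 106.500.


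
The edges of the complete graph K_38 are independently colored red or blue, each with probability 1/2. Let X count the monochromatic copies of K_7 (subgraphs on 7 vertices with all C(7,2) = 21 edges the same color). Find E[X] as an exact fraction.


Let X = Σ_S X_S over the C(38, 7) = 12620256 subsets S of size 7, where X_S = 1 if the K_7 on S is monochromatic.
For a fixed S, the K_7 on S has C(7, 2) = 21 edges. P[all 21 edges red] = (1/2)^21, and likewise for blue, so P[monochromatic] = 2·(1/2)^21 = 2^{1 − 21} = 1/1048576.
By linearity: E[X] = C(38, 7) · 2^{1 − 21} = 12620256 · 1/1048576 = 394383/32768.
Numerically: E[X] ≈ 12.0356.

E[X] = C(38,7)·2^(1−C(7,2)) = 394383/32768 ≈ 12.0356.


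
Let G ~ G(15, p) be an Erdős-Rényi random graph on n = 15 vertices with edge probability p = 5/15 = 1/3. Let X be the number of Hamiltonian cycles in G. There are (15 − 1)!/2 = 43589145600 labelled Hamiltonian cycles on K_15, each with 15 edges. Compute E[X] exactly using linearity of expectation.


K_15 has (15 − 1)!/2 = 43589145600 labelled Hamiltonian cycles.
For each such Hamiltonian cycle H, let X_H = 1 if all 15 edges of H are present in G. Then P[X_H = 1] = p^{15} = (1/3)^{15} = 1/14348907.
Summing the indicators: E[X] = Σ_H E[X_H] = 43589145600 · p^{15} = 43589145600 · 1/14348907 = 179379200/59049.
Numerically: E[X] ≈ 3038.

E[X] = 43589145600 · (1/3)^{15} = 179379200/59049 ≈ 3038.


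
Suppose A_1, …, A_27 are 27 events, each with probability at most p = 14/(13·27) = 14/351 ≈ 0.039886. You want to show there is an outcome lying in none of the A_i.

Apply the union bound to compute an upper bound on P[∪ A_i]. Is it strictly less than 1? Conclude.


Union bound: P[∪_{i=1}^{27} A_i] ≤ Σ_i P[A_i] ≤ 27·p = 27·(14/351) = 14/13.
Numerically: 14/13 ≈ 1.076923.
Is 14/13 < 1? NO.
Since the bound 14/13 is ≥ 1, the union bound is uninformative here; it does NOT by itself certify existence.

27·p = 14/13 ≈ 1.076923; existence NOT certified by the union bound.


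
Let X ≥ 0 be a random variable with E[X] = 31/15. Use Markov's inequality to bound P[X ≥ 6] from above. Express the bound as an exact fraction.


μ = E[X] = 31/15, a = 6.
Markov: P[X ≥ 6] ≤ μ/a = (31/15)/6 = 31/90.
Numerically: ≈ 0.344444.
(Since a = 6 > μ = 2.066667, the bound 31/90 is < 1 and informative.)

P[X ≥ 6] ≤ 31/90 ≈ 0.344444.


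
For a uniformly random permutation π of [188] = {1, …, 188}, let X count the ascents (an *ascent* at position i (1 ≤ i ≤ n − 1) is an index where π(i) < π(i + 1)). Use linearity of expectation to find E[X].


Write X = Σ X_I over i = 1, …, 187, with X_I the indicator of one ascent.
There are 187 indicators.
For each fixed i, the pair (π(i), π(i+1)) is a uniformly random ordered pair of distinct values from {1, …, 188}; by symmetry P[π(i) < π(i+1)] = 1/2.
By linearity: E[X] = 187 · (1/2) = (188 − 1) · (1/2) = 187/2 ≈ 93.5000.

E[X] = 187/2 = 93.5000.


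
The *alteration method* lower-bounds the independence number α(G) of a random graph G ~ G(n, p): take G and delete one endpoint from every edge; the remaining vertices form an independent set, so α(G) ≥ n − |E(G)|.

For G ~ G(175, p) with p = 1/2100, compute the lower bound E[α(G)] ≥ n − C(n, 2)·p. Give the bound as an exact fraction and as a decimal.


E[|E(G)|] = C(175, 2)·p = 15225 · (1/2100) = 29/4.
E[α(G)] ≥ n − E[|E(G)|] = 175 − 29/4 = 671/4.
Numerically: ≈ 167.750000.
(This is only a lower bound; the true E[α(G)] may be larger.)

E[α(G)] ≥ 671/4 ≈ 167.750000.


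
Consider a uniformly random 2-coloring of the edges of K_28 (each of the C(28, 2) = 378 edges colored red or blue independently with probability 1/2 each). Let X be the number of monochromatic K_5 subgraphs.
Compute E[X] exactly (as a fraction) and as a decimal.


Let X = Σ_S X_S over the C(28, 5) = 98280 subsets S of size 5, where X_S = 1 if the K_5 on S is monochromatic.
For a fixed S, the K_5 on S has C(5, 2) = 10 edges. P[all 10 edges red] = (1/2)^10, and likewise for blue, so P[monochromatic] = 2·(1/2)^10 = 2^{1 − 10} = 1/512.
By linearity: E[X] = C(28, 5) · 2^{1 − 10} = 98280 · 1/512 = 12285/64.
Numerically: E[X] ≈ 191.9531.

E[X] = C(28,5)·2^(1−C(5,2)) = 12285/64 ≈ 191.9531.


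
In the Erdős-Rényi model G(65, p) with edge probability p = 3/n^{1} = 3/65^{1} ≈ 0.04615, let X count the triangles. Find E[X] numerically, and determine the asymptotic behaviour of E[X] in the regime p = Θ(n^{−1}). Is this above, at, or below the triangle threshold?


Number of potential triangles: C(65, 3) = 43680.
Each occurs with probability p³ ≈ (0.04615)³ ≈ 9.831589e-05.
By linearity: E[X] = C(65, 3)·p³ ≈ 43680 · 9.831589e-05 ≈ 4.2944.
Here α = 1, so p = 3/n is exactly at the triangle threshold p ~ 1/n. Asymptotically E[X] → c³/6 = 3³/6 = 9/2 ≈ 4.5000, a bounded constant. In this regime the triangle count is asymptotically Poisson(c³/6).

E[X] ≈ 4.2944; in regime p = Θ(1/n^{1}) E[X] stays bounded (at the triangle threshold p ~ 1/n).


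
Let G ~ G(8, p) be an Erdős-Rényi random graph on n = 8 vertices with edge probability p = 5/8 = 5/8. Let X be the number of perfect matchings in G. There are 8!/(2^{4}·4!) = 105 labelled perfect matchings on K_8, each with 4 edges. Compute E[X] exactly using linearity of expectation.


K_8 has 8!/(2^{4}·4!) = 105 labelled perfect matchings.
For each such perfect matching H, let X_H = 1 if all 4 edges of H are present in G. Then P[X_H = 1] = p^{4} = (5/8)^{4} = 625/4096.
By linearity of expectation: E[X] = Σ_H E[X_H] = 105 · p^{4} = 105 · 625/4096 = 65625/4096.
Numerically: E[X] ≈ 16.

E[X] = 105 · (5/8)^{4} = 65625/4096 ≈ 16.


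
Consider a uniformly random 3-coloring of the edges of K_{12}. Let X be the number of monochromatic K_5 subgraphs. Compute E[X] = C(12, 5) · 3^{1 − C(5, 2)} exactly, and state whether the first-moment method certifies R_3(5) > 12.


E[X] = C(12, 5) · 3^{1 − 10} = 792 · 3^{−9} = 792/19683.
As a reduced fraction: E[X] = 88/2187 ≈ 0.04024.
Is E[X] < 1? YES.
Since E[X] < 1, there exists a 3-coloring of K_{12} with no monochromatic K_5; hence R_3(5) > 12.

E[X] = 88/2187 ≈ 0.04024; E[X] < 1, so R_3(5) > 12.


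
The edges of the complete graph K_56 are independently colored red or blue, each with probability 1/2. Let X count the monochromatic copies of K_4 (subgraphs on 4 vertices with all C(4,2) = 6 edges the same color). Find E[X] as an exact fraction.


Let X = Σ_S X_S over the C(56, 4) = 367290 subsets S of size 4, where X_S = 1 if the K_4 on S is monochromatic.
For a fixed S, the K_4 on S has C(4, 2) = 6 edges. P[all 6 edges red] = (1/2)^6, and likewise for blue, so P[monochromatic] = 2·(1/2)^6 = 2^{1 − 6} = 1/32.
Summing: E[X] = C(56, 4) · 2^{1 − 6} = 367290 · 1/32 = 183645/16.
Numerically: E[X] ≈ 11477.812.

E[X] = C(56,4)·2^(1−C(4,2)) = 183645/16 ≈ 11477.812.
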